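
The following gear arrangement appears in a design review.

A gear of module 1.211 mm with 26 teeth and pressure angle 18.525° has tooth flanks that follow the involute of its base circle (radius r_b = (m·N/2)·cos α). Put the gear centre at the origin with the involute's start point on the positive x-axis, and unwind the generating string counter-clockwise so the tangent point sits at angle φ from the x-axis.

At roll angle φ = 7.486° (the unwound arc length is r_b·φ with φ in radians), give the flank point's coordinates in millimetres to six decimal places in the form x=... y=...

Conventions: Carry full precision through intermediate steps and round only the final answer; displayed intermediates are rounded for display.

class = single-mesh tooth geometry [base-circle involute, m = 1.211, 26T]
pitch radius r_p = m·N/2 = 1.211·26/2 = 15.743000
base radius r_b = r_p·cos α = 15.743000·cos 18.525° = 14.927278
roll angle φ = 7.486° = 0.13065535 rad
x = r_b·(cos φ + φ·sin φ) = 15.054145
y = r_b·(sin φ − φ·cos φ) = 0.011079

x=15.054145 y=0.011079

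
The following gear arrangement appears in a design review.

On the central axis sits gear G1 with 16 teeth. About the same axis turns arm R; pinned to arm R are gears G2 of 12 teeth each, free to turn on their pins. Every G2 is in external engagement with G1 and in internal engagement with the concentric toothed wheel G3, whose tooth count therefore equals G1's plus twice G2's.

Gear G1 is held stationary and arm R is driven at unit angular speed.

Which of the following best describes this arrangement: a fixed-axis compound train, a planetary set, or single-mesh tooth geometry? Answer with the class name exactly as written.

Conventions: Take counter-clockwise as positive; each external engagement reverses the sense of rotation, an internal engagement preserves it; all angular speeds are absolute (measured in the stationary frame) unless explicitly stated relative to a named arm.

planetary set

recognized (axles ride arm R): planetary set, 16/12/40 teeth
classification: planetary set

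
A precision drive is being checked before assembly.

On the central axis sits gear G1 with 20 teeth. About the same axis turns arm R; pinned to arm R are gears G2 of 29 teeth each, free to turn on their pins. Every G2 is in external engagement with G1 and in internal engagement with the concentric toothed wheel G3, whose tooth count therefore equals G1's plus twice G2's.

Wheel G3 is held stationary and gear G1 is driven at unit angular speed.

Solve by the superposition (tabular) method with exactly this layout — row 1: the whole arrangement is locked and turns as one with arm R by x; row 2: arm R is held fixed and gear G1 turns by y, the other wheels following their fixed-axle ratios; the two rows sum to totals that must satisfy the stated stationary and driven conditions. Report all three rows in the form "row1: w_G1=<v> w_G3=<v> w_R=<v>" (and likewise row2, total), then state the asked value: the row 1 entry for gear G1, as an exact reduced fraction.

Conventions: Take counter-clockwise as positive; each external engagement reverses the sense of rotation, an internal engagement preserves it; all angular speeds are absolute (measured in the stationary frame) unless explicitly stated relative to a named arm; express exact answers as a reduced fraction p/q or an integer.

row1: w_G1=10/49 w_G3=10/49 w_R=10/49
row2: w_G1=39/49 w_G3=-10/49 w_R=0
total: w_G1=1 w_G3=0 w_R=10/49
asked value: 10/49

topology: planetary set — G1 20T / G2 29T / G3 78T, arm = carrier (Willis)
row 1 — lock + rotate with arm: ω_sun = ω_ring = ω_arm = x
row 2: sun turns y, ring = −(20/78)·y, arm 0
boundary: total ω_ring = x − (20/78)·y = 0 and total ω_sun = x + y = 1  ⇒  y = 39/49, x = 10/49
row 2 ring = −(20/78)·39/49 = -10/49
totals (row 1 + row 2): sun 10/49 + 39/49 = 1, ring 10/49 + (-10/49) = 0, arm 10/49 + 0 = 10/49
asked cell (row1, sun) = 10/49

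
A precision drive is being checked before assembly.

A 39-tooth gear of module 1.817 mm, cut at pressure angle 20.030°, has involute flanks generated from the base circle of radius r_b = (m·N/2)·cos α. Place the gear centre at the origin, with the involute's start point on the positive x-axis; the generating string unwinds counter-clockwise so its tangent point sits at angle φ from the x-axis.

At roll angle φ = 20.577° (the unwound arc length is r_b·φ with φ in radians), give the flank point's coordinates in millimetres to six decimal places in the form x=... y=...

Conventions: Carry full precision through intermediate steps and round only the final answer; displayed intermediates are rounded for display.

x=35.366392 y=0.507385

class = single-mesh tooth geometry [base-circle involute, m = 1.817, 39T]
pitch radius r_p = m·N/2 = 1.817·39/2 = 35.431500
base radius r_b = r_p·cos α = 35.431500·cos 20.030° = 33.288369
roll angle φ = 20.577° = 0.35913640 rad
x = r_b·(cos φ + φ·sin φ) = 35.366392
y = r_b·(sin φ − φ·cos φ) = 0.507385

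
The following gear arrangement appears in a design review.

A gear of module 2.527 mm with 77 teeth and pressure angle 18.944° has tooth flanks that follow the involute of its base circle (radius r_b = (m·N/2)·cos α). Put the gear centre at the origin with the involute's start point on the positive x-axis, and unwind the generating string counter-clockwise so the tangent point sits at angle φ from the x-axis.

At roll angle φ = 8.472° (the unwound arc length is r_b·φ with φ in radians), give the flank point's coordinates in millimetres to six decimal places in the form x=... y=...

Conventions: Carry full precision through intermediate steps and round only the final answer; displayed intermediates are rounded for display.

single-mesh involute tooth geometry (77T wheel at module 2.527)
pitch radius r_p = m·N/2 = 2.527·77/2 = 97.289500
base radius r_b = r_p·cos α = 97.289500·cos 18.944° = 92.019944
roll angle φ = 8.472° = 0.14786429 rad
x = r_b·(cos φ + φ·sin φ) = 93.020407
y = r_b·(sin φ − φ·cos φ) = 0.098947

x=93.020407 y=0.098947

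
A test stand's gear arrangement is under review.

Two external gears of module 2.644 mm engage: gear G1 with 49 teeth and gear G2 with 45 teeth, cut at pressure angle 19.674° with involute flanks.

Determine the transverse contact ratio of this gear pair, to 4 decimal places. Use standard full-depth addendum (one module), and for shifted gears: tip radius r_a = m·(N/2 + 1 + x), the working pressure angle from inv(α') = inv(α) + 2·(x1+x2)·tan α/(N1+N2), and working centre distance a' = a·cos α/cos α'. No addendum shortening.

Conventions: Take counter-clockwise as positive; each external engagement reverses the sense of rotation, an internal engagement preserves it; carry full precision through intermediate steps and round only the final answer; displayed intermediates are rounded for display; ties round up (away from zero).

1.7608

single-mesh involute tooth geometry (49T engaging 45T at module 2.644)
base radii: r_b1 = 60.996482, r_b2 = 56.017177
tip radii: r_a1 = 67.422000, r_a2 = 62.134000
no profile shift: α' = α, a' = a
action lengths: √(r_a1²−r_b1²) = 28.725517, √(r_a2²−r_b2²) = 26.883263
base pitch p_b = π·m·cos α = 7.821473
CR = (28.725517 + 26.883263 − 124.268000·sin 19.67400°)/7.821473 = 1.760758
contact ratio ≈ 1.7608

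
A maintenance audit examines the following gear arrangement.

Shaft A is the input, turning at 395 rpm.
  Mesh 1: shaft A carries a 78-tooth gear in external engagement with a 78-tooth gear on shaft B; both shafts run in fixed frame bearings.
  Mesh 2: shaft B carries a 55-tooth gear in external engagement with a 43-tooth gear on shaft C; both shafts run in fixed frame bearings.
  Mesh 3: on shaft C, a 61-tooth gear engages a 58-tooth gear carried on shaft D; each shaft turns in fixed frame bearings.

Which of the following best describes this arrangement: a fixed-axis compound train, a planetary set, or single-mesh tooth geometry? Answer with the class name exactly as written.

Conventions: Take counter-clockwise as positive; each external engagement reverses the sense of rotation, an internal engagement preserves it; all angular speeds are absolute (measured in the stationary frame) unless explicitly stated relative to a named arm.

fixed-axis compound train

recognized (4 fixed axles, 3 meshes): fixed-axis compound train
classification: fixed-axis compound train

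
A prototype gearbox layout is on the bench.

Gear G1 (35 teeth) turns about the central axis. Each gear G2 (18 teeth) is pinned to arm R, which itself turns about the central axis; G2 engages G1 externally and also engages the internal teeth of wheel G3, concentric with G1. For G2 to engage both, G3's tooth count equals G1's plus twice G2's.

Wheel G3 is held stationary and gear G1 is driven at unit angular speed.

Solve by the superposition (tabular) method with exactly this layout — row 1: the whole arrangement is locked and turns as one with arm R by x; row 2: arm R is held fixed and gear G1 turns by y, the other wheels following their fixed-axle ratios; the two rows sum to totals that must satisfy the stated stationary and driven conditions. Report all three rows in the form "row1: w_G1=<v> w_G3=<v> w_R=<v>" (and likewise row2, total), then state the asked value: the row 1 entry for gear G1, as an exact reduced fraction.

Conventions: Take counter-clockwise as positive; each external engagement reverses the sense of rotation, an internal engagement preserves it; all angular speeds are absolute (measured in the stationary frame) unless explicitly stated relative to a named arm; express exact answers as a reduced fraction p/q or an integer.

row1: w_G1=35/106 w_G3=35/106 w_R=35/106
row2: w_G1=71/106 w_G3=-35/106 w_R=0
total: w_G1=1 w_G3=0 w_R=35/106
asked value: 35/106

class = planetary set [G3 = 35+2·18 = 71; Willis about the carrier]
superposition row 1 [locked train]: every member turns x
superposition row 2 [arm held]: sun y, ring −(35/71)·y, arm 0
boundary: total ω_ring = x − (35/71)·y = 0 and total ω_sun = x + y = 1  ⇒  y = 71/106, x = 35/106
row 2 ring = −(35/71)·71/106 = -35/106
totals (row 1 + row 2): sun 35/106 + 71/106 = 1, ring 35/106 + (-35/106) = 0, arm 35/106 + 0 = 35/106
asked cell (row1, sun) = 35/106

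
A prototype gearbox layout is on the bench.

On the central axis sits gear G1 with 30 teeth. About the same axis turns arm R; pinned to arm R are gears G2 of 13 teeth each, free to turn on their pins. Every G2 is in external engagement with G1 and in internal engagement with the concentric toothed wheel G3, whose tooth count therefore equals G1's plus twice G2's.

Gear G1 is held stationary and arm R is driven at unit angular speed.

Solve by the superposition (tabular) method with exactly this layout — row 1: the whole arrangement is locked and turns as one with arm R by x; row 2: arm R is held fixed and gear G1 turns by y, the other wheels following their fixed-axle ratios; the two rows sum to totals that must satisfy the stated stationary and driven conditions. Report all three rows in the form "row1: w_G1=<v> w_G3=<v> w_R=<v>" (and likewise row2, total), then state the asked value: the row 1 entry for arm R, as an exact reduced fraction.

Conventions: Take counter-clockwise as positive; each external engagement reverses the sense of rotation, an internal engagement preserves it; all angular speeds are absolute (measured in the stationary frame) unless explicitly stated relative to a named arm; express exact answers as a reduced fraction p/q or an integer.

row1: w_G1=1 w_G3=1 w_R=1
row2: w_G1=-1 w_G3=15/28 w_R=0
total: w_G1=0 w_G3=43/28 w_R=1
asked value: 1

recognized (axles ride arm R): planetary set, 30/13/56 teeth
row 1 (train locked, turned with arm): all members turn x
row 2: sun turns y, ring = −(30/56)·y, arm 0
boundary: total ω_sun = x + y = 0 and total ω_arm = x = 1  ⇒  y = -1, x = 1
row 2 ring = −(30/56)·(-1) = 15/28
totals (row 1 + row 2): sun 1 + (-1) = 0, ring 1 + 15/28 = 43/28, arm 1 + 0 = 1
asked cell (row1, arm) = 1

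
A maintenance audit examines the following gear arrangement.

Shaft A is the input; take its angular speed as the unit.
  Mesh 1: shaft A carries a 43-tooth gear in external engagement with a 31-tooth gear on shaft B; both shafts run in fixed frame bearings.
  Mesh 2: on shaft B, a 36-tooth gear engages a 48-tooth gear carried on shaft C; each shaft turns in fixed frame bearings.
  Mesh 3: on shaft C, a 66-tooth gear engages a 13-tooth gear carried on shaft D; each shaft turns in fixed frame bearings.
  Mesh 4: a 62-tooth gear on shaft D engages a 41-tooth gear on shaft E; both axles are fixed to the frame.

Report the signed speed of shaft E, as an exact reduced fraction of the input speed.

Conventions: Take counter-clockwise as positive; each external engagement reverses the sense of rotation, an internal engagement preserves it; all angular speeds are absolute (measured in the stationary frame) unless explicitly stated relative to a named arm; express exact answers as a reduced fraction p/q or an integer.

4-mesh fixed-axis compound train (all bearings frame-fixed)
mesh 1 [43T→31T]: |ω|/ω_in = 1×43/31 = 43/31, sense flips to −
mesh 2 [36T→48T]: |ω|/ω_in = (43/31)×36/48 = 129/124, sense flips to +
mesh 3 [66T→13T]: |ω|/ω_in = (129/124)×66/13 = 4257/806, sense flips to −
mesh 4 [62T→41T]: |ω|/ω_in = (4257/806)×62/41 = 4257/533, sense flips to +
signed output speed (× input speed) = 4257/533

4257/533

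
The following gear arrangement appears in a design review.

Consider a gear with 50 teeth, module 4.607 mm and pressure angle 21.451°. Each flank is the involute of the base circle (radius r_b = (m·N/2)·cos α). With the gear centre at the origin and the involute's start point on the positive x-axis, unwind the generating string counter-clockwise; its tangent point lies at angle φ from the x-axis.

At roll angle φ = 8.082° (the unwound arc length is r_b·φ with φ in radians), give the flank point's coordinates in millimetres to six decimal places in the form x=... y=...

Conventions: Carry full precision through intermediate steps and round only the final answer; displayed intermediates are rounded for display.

x=108.258065 y=0.100089

topology: single-mesh involute geometry — m = 4.607, N = 50
pitch radius r_p = m·N/2 = 4.607·50/2 = 115.175000
base radius r_b = r_p·cos α = 115.175000·cos 21.451° = 107.196904
roll angle φ = 8.082° = 0.14105751 rad
x = r_b·(cos φ + φ·sin φ) = 108.258065
y = r_b·(sin φ − φ·cos φ) = 0.100089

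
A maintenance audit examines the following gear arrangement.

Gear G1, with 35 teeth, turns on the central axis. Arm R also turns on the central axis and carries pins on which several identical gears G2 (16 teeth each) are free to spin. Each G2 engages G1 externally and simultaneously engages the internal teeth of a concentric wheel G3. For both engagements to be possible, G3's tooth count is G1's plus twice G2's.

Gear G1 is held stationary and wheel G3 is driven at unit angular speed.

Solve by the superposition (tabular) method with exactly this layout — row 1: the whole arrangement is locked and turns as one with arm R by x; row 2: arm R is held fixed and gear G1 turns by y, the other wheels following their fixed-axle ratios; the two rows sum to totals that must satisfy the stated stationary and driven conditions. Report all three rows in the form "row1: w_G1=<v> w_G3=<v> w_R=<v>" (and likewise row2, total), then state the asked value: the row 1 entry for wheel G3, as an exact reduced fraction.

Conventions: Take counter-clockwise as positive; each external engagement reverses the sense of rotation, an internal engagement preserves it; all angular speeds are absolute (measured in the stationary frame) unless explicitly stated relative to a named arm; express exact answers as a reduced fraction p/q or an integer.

row1: w_G1=67/102 w_G3=67/102 w_R=67/102
row2: w_G1=-67/102 w_G3=35/102 w_R=0
total: w_G1=0 w_G3=1 w_R=67/102
asked value: 67/102

class = planetary set [G3 = 35+2·16 = 67; Willis about the carrier]
row 1 (train locked, turned with arm): all members turn x
row 2: sun turns y, ring = −(35/67)·y, arm 0
boundary: total ω_sun = x + y = 0 and total ω_ring = x − (35/67)·y = 1  ⇒  y = -67/102, x = 67/102
row 2 ring = −(35/67)·(-67/102) = 35/102
totals (row 1 + row 2): sun 67/102 + (-67/102) = 0, ring 67/102 + 35/102 = 1, arm 67/102 + 0 = 67/102
asked cell (row1, ring) = 67/102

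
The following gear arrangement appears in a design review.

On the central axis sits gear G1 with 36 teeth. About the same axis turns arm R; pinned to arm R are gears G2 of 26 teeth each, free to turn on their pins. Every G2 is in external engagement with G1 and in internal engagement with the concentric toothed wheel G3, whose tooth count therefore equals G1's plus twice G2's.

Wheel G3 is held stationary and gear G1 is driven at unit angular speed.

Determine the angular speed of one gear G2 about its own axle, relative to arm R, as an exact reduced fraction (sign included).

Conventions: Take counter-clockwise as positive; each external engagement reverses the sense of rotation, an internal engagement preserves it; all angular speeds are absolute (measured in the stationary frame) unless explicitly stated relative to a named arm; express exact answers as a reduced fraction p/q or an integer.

-396/403

recognized (axles ride arm R): planetary set, 36/26/88 teeth
ring teeth: 36 + 2·26 = 88
36(ω_sun−ω_arm) = −88(ω_ring−ω_arm),  ω_ring = 0, ω_sun = 1
36(1−ω_arm) = −88(0−ω_arm)  ⇒  124·ω_arm = 36  ⇒  ω_arm = 9/31
sun–planet mesh: 36·(1−9/31) = −26·(ω_p−ω_arm)  ⇒  ω_p−ω_arm = -396/403
exact speed ratio = -396/403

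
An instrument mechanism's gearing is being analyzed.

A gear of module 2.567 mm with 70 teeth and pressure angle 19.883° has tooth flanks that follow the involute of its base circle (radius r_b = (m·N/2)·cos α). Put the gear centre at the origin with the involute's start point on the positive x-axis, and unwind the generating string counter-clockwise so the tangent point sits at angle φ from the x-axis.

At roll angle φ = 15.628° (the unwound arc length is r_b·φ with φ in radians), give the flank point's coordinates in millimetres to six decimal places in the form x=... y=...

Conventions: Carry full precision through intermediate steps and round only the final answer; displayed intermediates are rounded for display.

x=87.573959 y=0.567268

single-mesh involute tooth geometry (70T wheel at module 2.567)
pitch radius r_p = m·N/2 = 2.567·70/2 = 89.845000
base radius r_b = r_p·cos α = 89.845000·cos 19.883° = 84.489257
roll angle φ = 15.628° = 0.27276006 rad
x = r_b·(cos φ + φ·sin φ) = 87.573959
y = r_b·(sin φ − φ·cos φ) = 0.567268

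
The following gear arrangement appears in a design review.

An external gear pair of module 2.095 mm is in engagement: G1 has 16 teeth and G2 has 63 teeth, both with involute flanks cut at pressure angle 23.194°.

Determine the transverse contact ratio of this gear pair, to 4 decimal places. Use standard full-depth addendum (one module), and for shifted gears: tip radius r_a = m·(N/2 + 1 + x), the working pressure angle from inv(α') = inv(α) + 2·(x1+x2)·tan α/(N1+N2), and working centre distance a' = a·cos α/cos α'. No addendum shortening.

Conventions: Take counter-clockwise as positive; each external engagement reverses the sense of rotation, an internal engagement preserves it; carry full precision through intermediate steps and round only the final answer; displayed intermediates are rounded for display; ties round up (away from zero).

single-mesh involute tooth geometry (16T engaging 63T at module 2.095)
base radii: r_b1 = 15.405400, r_b2 = 60.658761
tip radii: r_a1 = 18.855000, r_a2 = 68.087500
no profile shift: α' = α, a' = a
action lengths: √(r_a1²−r_b1²) = 10.871278, √(r_a2²−r_b2²) = 30.926079
base pitch p_b = π·m·cos α = 6.049686
CR = (10.871278 + 30.926079 − 82.752500·sin 23.19400°)/6.049686 = 1.521673
contact ratio ≈ 1.5217

1.5217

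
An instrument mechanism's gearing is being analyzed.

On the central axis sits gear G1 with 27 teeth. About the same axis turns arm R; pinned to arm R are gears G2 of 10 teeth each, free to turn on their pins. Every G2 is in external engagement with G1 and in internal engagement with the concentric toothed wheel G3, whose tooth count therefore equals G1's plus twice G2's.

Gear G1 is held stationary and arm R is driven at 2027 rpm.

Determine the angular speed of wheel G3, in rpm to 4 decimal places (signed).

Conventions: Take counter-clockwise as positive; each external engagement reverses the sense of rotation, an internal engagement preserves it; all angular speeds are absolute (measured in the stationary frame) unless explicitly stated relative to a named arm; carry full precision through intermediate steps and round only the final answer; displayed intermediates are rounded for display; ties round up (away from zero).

class = planetary set [G3 = 27+2·10 = 47; Willis about the carrier]
normalise by the input: solve with ω_arm = 1, then scale by 2027 rpm
ring teeth: 27 + 2·10 = 47
27(ω_sun−ω_arm) = −47(ω_ring−ω_arm),  ω_sun = 0, ω_arm = 1
ω_ring = 1 − (27/47)(0−1) = 74/47
scale: ω_ring = 74/47 × 2027 rpm = +3191.4468 rpm

+3191.4468 rpm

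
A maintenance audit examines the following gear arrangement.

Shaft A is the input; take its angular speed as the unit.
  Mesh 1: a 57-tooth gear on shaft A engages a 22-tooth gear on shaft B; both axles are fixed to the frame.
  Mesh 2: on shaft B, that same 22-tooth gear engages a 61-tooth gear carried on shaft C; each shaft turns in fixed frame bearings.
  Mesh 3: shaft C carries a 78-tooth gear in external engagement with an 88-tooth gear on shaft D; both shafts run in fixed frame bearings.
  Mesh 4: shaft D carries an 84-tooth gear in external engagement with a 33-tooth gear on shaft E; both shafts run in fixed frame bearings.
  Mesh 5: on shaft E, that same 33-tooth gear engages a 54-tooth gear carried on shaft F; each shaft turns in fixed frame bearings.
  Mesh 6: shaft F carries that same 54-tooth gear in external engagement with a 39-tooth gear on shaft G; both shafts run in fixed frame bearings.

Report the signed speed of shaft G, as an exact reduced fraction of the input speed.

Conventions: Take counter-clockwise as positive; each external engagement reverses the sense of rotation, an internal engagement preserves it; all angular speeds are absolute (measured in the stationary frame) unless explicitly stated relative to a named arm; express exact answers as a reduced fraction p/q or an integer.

6-mesh fixed-axis compound train (all bearings frame-fixed)
mesh 1 [57T→22T]: |ω|/ω_in = 1×57/22 = 57/22, sense flips to −
mesh 2 [22T→61T]: |ω|/ω_in = (57/22)×22/61 = 57/61, sense flips to +
mesh 3 [78T→88T]: |ω|/ω_in = (57/61)×78/88 = 2223/2684, sense flips to −
mesh 4 [84T→33T]: |ω|/ω_in = (2223/2684)×84/33 = 15561/7381, sense flips to +
mesh 5 [33T→54T]: |ω|/ω_in = (15561/7381)×33/54 = 1729/1342, sense flips to −
mesh 6 [54T→39T]: |ω|/ω_in = (1729/1342)×54/39 = 1197/671, sense flips to +
signed output speed (× input speed) = 1197/671

1197/671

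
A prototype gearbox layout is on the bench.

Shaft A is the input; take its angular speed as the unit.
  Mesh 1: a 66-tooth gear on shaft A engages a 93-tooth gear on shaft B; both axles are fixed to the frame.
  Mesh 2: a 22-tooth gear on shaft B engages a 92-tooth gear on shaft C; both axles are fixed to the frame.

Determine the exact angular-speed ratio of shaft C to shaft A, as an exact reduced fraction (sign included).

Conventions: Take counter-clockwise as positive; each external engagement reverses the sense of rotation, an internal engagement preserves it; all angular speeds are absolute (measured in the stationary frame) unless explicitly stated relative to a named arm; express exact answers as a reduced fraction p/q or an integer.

121/713

class = fixed-axis compound train [2 meshes; 2 ratios multiply, 2 sense flips]
mesh 1 [66T→93T]: running ratio 22/31, sense −
mesh 2 [22T→92T]: running ratio 121/713, sense +
ω_out/ω_in = 121/713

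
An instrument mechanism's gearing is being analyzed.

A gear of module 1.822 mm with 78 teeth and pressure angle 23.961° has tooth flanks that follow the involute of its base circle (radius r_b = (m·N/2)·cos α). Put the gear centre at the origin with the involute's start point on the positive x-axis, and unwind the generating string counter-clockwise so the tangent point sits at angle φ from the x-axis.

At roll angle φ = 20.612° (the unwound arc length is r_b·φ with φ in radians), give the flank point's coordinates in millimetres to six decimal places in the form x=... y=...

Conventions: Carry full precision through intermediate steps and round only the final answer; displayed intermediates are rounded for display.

recognized (one wheel, involute flank): single-mesh tooth geometry, m = 1.822, N = 78
pitch radius r_p = m·N/2 = 1.822·78/2 = 71.058000
base radius r_b = r_p·cos α = 71.058000·cos 23.961° = 64.934371
roll angle φ = 20.612° = 0.35974727 rad
x = r_b·(cos φ + φ·sin φ) = 69.001238
y = r_b·(sin φ − φ·cos φ) = 0.994752

x=69.001238 y=0.994752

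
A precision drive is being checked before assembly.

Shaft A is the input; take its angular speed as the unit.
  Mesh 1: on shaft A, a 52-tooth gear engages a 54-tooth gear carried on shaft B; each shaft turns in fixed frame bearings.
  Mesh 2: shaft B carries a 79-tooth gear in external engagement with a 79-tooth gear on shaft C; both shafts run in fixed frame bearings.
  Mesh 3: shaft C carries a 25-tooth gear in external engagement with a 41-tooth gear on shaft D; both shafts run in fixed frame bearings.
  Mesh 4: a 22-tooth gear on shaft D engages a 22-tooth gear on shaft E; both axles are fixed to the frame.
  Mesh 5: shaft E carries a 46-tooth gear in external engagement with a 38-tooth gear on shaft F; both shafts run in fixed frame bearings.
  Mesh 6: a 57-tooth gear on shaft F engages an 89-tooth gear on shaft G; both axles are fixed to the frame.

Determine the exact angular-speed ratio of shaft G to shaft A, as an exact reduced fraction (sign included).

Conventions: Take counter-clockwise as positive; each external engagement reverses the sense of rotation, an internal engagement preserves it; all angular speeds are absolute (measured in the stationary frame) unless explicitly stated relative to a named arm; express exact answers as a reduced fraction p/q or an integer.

14950/32841

class = fixed-axis compound train [6 meshes; 6 ratios multiply, 6 sense flips]
mesh 1 [52T→54T]: running ratio 26/27, sense −
mesh 2 [79T→79T]: running ratio 26/27, sense +
mesh 3 [25T→41T]: running ratio 650/1107, sense −
mesh 4 [22T→22T]: running ratio 650/1107, sense +
mesh 5 [46T→38T]: running ratio 14950/21033, sense −
mesh 6 [57T→89T]: running ratio 14950/32841, sense +
ω_out/ω_in = 14950/32841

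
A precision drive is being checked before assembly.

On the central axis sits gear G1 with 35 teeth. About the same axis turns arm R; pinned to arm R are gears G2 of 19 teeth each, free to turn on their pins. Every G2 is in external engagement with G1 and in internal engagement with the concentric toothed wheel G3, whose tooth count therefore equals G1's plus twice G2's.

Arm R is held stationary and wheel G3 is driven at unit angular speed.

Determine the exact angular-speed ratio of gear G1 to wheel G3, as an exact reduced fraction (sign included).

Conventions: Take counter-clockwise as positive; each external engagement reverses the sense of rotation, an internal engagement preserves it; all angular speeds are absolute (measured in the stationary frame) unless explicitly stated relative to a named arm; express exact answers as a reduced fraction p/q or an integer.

topology: planetary set — G1 35T / G2 19T / G3 73T, arm = carrier (Willis)
ring teeth: 35 + 2·19 = 73
35(ω_sun−ω_arm) = −73(ω_ring−ω_arm),  ω_arm = 0, ω_ring = 1
ω_sun = 0 − (73/35)(1−0) = -73/35
ω_out/ω_in = -73/35

-73/35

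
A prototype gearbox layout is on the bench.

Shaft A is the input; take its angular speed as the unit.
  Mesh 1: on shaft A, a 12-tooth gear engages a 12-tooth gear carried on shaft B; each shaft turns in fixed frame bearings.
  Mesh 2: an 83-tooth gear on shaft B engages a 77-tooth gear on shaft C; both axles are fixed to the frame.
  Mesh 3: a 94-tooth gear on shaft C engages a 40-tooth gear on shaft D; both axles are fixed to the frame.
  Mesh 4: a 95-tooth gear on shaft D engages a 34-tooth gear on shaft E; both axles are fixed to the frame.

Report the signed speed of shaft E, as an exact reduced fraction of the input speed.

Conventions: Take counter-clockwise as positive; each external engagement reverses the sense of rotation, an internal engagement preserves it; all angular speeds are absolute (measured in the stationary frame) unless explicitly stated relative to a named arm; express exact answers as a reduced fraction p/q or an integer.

74119/10472

4-mesh fixed-axis compound train (all bearings frame-fixed)
mesh 1 [12T→12T]: |ω|/ω_in = 1×12/12 = 1, sense flips to −
mesh 2 [83T→77T]: |ω|/ω_in = 1×83/77 = 83/77, sense flips to +
mesh 3 [94T→40T]: |ω|/ω_in = (83/77)×94/40 = 3901/1540, sense flips to −
mesh 4 [95T→34T]: |ω|/ω_in = (3901/1540)×95/34 = 74119/10472, sense flips to +
signed output speed (× input speed) = 74119/10472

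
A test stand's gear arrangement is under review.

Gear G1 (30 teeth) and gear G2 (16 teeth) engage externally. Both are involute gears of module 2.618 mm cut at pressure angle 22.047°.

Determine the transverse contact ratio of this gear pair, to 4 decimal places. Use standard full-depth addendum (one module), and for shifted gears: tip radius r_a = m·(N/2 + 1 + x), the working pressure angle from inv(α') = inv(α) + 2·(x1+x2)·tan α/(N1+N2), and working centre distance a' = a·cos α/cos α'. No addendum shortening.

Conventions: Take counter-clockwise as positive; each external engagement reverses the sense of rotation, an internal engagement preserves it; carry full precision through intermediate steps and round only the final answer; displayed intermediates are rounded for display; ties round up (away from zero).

topology: single-mesh involute geometry — m = 2.618, 30T/16T pair
base radii: r_b1 = 36.398430, r_b2 = 19.412496
tip radii: r_a1 = 41.888000, r_a2 = 23.562000
no profile shift: α' = α, a' = a
action lengths: √(r_a1²−r_b1²) = 20.730625, √(r_a2²−r_b2²) = 13.353757
base pitch p_b = π·m·cos α = 7.623269
CR = (20.730625 + 13.353757 − 60.214000·sin 22.04700°)/7.623269 = 1.506182
contact ratio ≈ 1.5062

1.5062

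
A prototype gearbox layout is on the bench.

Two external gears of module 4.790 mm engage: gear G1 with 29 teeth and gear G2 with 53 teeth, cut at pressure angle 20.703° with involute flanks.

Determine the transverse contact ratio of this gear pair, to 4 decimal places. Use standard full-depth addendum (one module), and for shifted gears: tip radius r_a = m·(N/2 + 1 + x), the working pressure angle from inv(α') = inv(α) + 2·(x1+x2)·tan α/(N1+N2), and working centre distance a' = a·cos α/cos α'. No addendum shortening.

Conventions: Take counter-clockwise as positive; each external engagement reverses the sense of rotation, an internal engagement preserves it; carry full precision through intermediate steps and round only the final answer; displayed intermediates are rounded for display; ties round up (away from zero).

1.6721

topology: single-mesh involute geometry — m = 4.790, 29T/53T pair
base radii: r_b1 = 64.969980, r_b2 = 118.738239
tip radii: r_a1 = 74.245000, r_a2 = 131.725000
no profile shift: α' = α, a' = a
action lengths: √(r_a1²−r_b1²) = 35.933574, √(r_a2²−r_b2²) = 57.032502
base pitch p_b = π·m·cos α = 14.076497
CR = (35.933574 + 57.032502 − 196.390000·sin 20.70300°)/14.076497 = 1.672116
contact ratio ≈ 1.6721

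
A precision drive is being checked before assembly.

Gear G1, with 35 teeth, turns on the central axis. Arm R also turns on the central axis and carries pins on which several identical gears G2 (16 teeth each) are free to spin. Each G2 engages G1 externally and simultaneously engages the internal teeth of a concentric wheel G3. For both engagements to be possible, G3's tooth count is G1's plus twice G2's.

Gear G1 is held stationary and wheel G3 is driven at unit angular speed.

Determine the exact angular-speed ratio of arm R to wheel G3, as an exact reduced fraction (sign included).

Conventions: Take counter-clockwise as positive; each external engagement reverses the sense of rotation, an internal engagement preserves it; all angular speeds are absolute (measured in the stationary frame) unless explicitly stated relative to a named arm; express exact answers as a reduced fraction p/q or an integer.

67/102

recognized (axles ride arm R): planetary set, 35/16/67 teeth
ring teeth: 35 + 2·16 = 67
35(ω_sun−ω_arm) = −67(ω_ring−ω_arm),  ω_sun = 0, ω_ring = 1
35(0−ω_arm) = −67(1−ω_arm)  ⇒  102·ω_arm = 67  ⇒  ω_arm = 67/102
ω_out/ω_in = 67/102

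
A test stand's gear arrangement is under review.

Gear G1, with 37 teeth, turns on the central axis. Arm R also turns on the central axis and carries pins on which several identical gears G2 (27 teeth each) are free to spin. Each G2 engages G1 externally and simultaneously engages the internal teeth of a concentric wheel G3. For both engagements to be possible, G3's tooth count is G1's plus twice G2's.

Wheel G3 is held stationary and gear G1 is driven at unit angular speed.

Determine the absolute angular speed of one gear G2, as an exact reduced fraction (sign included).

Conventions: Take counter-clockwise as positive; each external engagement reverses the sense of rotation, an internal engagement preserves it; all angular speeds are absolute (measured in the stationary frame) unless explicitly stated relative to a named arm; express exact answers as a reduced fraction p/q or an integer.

topology: planetary set — G1 37T / G2 27T / G3 91T, arm = carrier (Willis)
ring teeth: 37 + 2·27 = 91
37(ω_sun−ω_arm) = −91(ω_ring−ω_arm),  ω_ring = 0, ω_sun = 1
37(1−ω_arm) = −91(0−ω_arm)  ⇒  128·ω_arm = 37  ⇒  ω_arm = 37/128
sun–planet mesh: 37·(1−37/128) = −27·(ω_p−ω_arm)  ⇒  ω_p−ω_arm = -3367/3456
ω_p = 37/128 − 3367/3456 = -37/54
exact speed ratio = -37/54

-37/54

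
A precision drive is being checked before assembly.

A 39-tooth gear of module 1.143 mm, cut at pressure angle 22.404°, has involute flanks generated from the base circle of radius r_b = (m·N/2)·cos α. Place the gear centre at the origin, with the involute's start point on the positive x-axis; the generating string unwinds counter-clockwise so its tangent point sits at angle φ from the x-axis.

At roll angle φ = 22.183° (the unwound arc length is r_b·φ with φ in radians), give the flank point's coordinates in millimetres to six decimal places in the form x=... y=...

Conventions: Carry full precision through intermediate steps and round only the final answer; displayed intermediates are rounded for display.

x=22.093164 y=0.392685

class = single-mesh tooth geometry [base-circle involute, m = 1.143, 39T]
pitch radius r_p = m·N/2 = 1.143·39/2 = 22.288500
base radius r_b = r_p·cos α = 22.288500·cos 22.404° = 20.606151
roll angle φ = 22.183° = 0.38716639 rad
x = r_b·(cos φ + φ·sin φ) = 22.093164
y = r_b·(sin φ − φ·cos φ) = 0.392685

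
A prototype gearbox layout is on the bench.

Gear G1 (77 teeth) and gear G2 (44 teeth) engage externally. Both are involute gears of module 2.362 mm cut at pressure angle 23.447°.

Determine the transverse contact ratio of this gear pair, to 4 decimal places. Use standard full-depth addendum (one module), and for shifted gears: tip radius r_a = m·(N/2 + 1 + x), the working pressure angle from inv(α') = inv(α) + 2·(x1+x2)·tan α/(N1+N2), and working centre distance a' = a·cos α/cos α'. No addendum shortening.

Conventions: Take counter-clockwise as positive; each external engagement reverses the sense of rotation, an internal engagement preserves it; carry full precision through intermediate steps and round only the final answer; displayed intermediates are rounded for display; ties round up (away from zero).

1.6093

topology: single-mesh involute geometry — m = 2.362, 77T/44T pair
base radii: r_b1 = 83.428199, r_b2 = 47.673256
tip radii: r_a1 = 93.299000, r_a2 = 54.326000
no profile shift: α' = α, a' = a
action lengths: √(r_a1²−r_b1²) = 41.766483, √(r_a2²−r_b2²) = 26.049470
base pitch p_b = π·m·cos α = 6.807725
CR = (41.766483 + 26.049470 − 142.901000·sin 23.44700°)/6.807725 = 1.609284
contact ratio ≈ 1.6093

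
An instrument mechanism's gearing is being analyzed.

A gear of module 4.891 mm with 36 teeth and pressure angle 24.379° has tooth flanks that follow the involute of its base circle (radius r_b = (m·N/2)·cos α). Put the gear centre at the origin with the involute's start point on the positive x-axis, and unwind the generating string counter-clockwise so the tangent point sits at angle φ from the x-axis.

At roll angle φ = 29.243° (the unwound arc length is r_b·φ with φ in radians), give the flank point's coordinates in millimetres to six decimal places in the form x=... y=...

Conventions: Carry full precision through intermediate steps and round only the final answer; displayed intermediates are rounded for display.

x=89.961982 y=3.462031

class = single-mesh tooth geometry [base-circle involute, m = 4.891, 36T]
pitch radius r_p = m·N/2 = 4.891·36/2 = 88.038000
base radius r_b = r_p·cos α = 88.038000·cos 24.379° = 80.188093
roll angle φ = 29.243° = 0.51038663 rad
x = r_b·(cos φ + φ·sin φ) = 89.961982
y = r_b·(sin φ − φ·cos φ) = 3.462031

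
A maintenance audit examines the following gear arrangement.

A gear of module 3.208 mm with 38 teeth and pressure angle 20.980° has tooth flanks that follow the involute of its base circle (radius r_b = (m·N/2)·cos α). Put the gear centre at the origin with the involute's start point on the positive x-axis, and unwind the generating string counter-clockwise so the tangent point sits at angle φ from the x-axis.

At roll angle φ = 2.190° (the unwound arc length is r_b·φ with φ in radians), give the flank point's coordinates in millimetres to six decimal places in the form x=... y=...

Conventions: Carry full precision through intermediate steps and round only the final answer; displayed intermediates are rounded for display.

x=56.952773 y=0.001059

single-mesh involute tooth geometry (38T wheel at module 3.208)
pitch radius r_p = m·N/2 = 3.208·38/2 = 60.952000
base radius r_b = r_p·cos α = 60.952000·cos 20.980° = 56.911215
roll angle φ = 2.190° = 0.03822271 rad
x = r_b·(cos φ + φ·sin φ) = 56.952773
y = r_b·(sin φ − φ·cos φ) = 0.001059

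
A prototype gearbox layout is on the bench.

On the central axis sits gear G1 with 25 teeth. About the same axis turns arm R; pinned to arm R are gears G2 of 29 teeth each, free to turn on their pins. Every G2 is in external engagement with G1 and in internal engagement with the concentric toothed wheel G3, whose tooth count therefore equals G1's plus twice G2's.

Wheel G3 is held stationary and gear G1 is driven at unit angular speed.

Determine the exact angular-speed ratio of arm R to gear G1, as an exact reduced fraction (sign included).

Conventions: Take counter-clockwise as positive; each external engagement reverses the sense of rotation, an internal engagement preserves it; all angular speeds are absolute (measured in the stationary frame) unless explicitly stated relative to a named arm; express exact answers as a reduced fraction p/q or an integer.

25/108

topology: planetary set — G1 25T / G2 29T / G3 83T, arm = carrier (Willis)
ring teeth: 25 + 2·29 = 83
25(ω_sun−ω_arm) = −83(ω_ring−ω_arm),  ω_ring = 0, ω_sun = 1
25(1−ω_arm) = −83(0−ω_arm)  ⇒  108·ω_arm = 25  ⇒  ω_arm = 25/108
ω_out/ω_in = 25/108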